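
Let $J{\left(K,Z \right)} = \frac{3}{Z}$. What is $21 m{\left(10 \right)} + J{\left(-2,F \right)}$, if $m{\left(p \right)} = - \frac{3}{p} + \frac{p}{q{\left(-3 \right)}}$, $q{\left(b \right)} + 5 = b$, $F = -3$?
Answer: $- \frac{671}{20} \approx -33.55$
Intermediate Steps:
$q{\left(b \right)} = -5 + b$
$m{\left(p \right)} = - \frac{3}{p} - \frac{p}{8}$ ($m{\left(p \right)} = - \frac{3}{p} + \frac{p}{-5 - 3} = - \frac{3}{p} + \frac{p}{-8} = - \frac{3}{p} + p \left(- \frac{1}{8}\right) = - \frac{3}{p} - \frac{p}{8}$)
$21 m{\left(10 \right)} + J{\left(-2,F \right)} = 21 \left(- \frac{3}{10} - \frac{5}{4}\right) + \frac{3}{-3} = 21 \left(\left(-3\right) \frac{1}{10} - \frac{5}{4}\right) + 3 \left(- \frac{1}{3}\right) = 21 \left(- \frac{3}{10} - \frac{5}{4}\right) - 1 = 21 \left(- \frac{31}{20}\right) - 1 = - \frac{651}{20} - 1 = - \frac{671}{20}$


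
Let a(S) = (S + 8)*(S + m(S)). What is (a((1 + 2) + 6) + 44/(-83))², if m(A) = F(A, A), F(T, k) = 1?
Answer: 197852356/6889 ≈ 28720.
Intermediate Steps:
m(A) = 1
a(S) = (1 + S)*(8 + S) (a(S) = (S + 8)*(S + 1) = (8 + S)*(1 + S) = (1 + S)*(8 + S))
(a((1 + 2) + 6) + 44/(-83))² = ((8 + ((1 + 2) + 6)² + 9*((1 + 2) + 6)) + 44/(-83))² = ((8 + (3 + 6)² + 9*(3 + 6)) + 44*(-1/83))² = ((8 + 9² + 9*9) - 44/83)² = ((8 + 81 + 81) - 44/83)² = (170 - 44/83)² = (14066/83)² = 197852356/6889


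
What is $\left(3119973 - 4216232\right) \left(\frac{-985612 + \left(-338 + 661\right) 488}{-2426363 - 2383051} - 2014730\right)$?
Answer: $\frac{1770397961563815348}{801569} \approx 2.2087 \cdot 10^{12}$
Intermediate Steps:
$\left(3119973 - 4216232\right) \left(\frac{-985612 + \left(-338 + 661\right) 488}{-2426363 - 2383051} - 2014730\right) = - 1096259 \left(\frac{-985612 + 323 \cdot 488}{-4809414} - 2014730\right) = - 1096259 \left(\left(-985612 + 157624\right) \left(- \frac{1}{4809414}\right) - 2014730\right) = - 1096259 \left(\left(-827988\right) \left(- \frac{1}{4809414}\right) - 2014730\right) = - 1096259 \left(\frac{137998}{801569} - 2014730\right) = \left(-1096259\right) \left(- \frac{1614944973372}{801569}\right) = \frac{1770397961563815348}{801569}$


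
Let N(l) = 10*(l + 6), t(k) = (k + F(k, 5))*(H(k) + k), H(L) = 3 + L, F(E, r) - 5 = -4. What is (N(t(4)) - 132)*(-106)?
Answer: -50668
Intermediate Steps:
F(E, r) = 1 (F(E, r) = 5 - 4 = 1)
t(k) = (1 + k)*(3 + 2*k) (t(k) = (k + 1)*((3 + k) + k) = (1 + k)*(3 + 2*k))
N(l) = 60 + 10*l (N(l) = 10*(6 + l) = 60 + 10*l)
(N(t(4)) - 132)*(-106) = ((60 + 10*(3 + 2*4² + 5*4)) - 132)*(-106) = ((60 + 10*(3 + 2*16 + 20)) - 132)*(-106) = ((60 + 10*(3 + 32 + 20)) - 132)*(-106) = ((60 + 10*55) - 132)*(-106) = ((60 + 550) - 132)*(-106) = (610 - 132)*(-106) = 478*(-106) = -50668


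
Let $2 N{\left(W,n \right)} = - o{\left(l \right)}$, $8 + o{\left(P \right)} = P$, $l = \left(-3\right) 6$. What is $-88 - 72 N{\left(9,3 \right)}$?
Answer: $-1024$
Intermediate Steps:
$l = -18$
$o{\left(P \right)} = -8 + P$
$N{\left(W,n \right)} = 13$ ($N{\left(W,n \right)} = \frac{\left(-1\right) \left(-8 - 18\right)}{2} = \frac{\left(-1\right) \left(-26\right)}{2} = \frac{1}{2} \cdot 26 = 13$)
$-88 - 72 N{\left(9,3 \right)} = -88 - 936 = -1024$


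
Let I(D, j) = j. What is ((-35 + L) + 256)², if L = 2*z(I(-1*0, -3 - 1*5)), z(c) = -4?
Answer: 45369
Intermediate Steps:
L = -8 (L = 2*(-4) = -8)
((-35 + L) + 256)² = ((-35 - 8) + 256)² = (-43 + 256)² = 213² = 45369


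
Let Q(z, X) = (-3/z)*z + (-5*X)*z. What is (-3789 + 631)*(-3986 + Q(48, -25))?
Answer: -6350738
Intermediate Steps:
Q(z, X) = -3 - 5*X*z
(-3789 + 631)*(-3986 + Q(48, -25)) = (-3789 + 631)*(-3986 + (-3 - 5*(-25)*48)) = -3158*(-3986 + (-3 + 6000)) = -3158*(-3986 + 5997) = -3158*2011 = -6350738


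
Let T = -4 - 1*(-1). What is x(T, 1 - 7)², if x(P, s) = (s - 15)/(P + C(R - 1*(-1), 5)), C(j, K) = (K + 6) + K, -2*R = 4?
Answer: 441/169 ≈ 2.6095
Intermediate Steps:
R = -2 (R = -½*4 = -2)
C(j, K) = 6 + 2*K (C(j, K) = (6 + K) + K = 6 + 2*K)
T = -3 (T = -4 + 1 = -3)
x(P, s) = (-15 + s)/(16 + P) (x(P, s) = (s - 15)/(P + (6 + 2*5)) = (-15 + s)/(P + (6 + 10)) = (-15 + s)/(P + 16) = (-15 + s)/(16 + P))
x(T, 1 - 7)² = ((-15 + (1 - 7))/(16 - 3))² = ((-15 - 6)/13)² = ((1/13)*(-21))² = (-21/13)² = 441/169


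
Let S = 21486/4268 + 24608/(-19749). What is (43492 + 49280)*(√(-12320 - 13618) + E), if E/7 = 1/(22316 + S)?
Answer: 27368719857864/940653321691 + 278316*I*√2882 ≈ 29.095 + 1.4941e+7*I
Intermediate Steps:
S = 159650035/42144366 (S = 21486*(1/4268) + 24608*(-1/19749) = 10743/2134 - 24608/19749 = 159650035/42144366 ≈ 3.7882)
E = 295010562/940653321691 (E = 7/(22316 + 159650035/42144366) = 7/(940653321691/42144366) = 7*(42144366/940653321691) = 295010562/940653321691 ≈ 0.00031362)
(43492 + 49280)*(√(-12320 - 13618) + E) = (43492 + 49280)*(√(-12320 - 13618) + 295010562/940653321691) = 92772*(√(-25938) + 295010562/940653321691) = 92772*(3*I*√2882 + 295010562/940653321691) = 92772*(295010562/940653321691 + 3*I*√2882) = 27368719857864/940653321691 + 278316*I*√2882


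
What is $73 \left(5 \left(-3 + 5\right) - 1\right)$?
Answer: $657$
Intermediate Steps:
$73 \left(5 \left(-3 + 5\right) - 1\right) = 73 \left(5 \cdot 2 - 1\right) = 73 \left(10 - 1\right) = 73 \cdot 9 = 657$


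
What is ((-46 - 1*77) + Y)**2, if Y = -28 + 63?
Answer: 7744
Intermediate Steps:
Y = 35
((-46 - 1*77) + Y)**2 = ((-46 - 1*77) + 35)**2 = ((-46 - 77) + 35)**2 = (-123 + 35)**2 = (-88)**2 = 7744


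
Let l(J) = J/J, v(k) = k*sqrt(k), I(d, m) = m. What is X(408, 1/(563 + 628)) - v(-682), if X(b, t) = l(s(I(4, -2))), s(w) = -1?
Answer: 1 + 682*I*sqrt(682) ≈ 1.0 + 17811.0*I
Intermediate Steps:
v(k) = k**(3/2)
l(J) = 1
X(b, t) = 1
X(408, 1/(563 + 628)) - v(-682) = 1 - (-682)**(3/2) = 1 - (-682)*I*sqrt(682) = 1 + 682*I*sqrt(682)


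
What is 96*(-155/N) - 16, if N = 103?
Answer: -16528/103 ≈ -160.47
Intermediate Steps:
96*(-155/N) - 16 = 96*(-155/103) - 16 = -14880/103 - 16 = -16528/103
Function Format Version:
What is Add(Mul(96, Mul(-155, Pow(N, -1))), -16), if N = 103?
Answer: Rational(-16528, 103) ≈ -160.47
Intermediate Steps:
Add(Mul(96, Mul(-155, Pow(N, -1))), -16) = Add(Mul(96, Mul(-155, Pow(103, -1))), -16) = Add(Mul(96, Mul(-155, Rational(1, 103))), -16) = Add(Mul(96, Rational(-155, 103)), -16) = Add(Rational(-14880, 103), -16) = Rational(-16528, 103)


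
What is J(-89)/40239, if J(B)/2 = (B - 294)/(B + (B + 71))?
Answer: 766/4305573 ≈ 0.00017791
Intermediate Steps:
J(B) = 2*(-294 + B)/(71 + 2*B) (J(B) = 2*((B - 294)/(B + (B + 71))) = 2*((-294 + B)/(B + (71 + B))) = 2*((-294 + B)/(71 + 2*B)) = 2*(-294 + B)/(71 + 2*B))
J(-89)/40239 = (2*(-294 - 89)/(71 + 2*(-89)))/40239 = (2*(-383)/(71 - 178))*(1/40239) = (2*(-383)/(-107))*(1/40239) = (2*(-1/107)*(-383))*(1/40239) = (766/107)*(1/40239) = 766/4305573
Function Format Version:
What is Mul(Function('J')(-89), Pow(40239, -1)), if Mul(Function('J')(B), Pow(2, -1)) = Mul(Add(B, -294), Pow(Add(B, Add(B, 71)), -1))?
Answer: Rational(766, 4305573) ≈ 0.00017791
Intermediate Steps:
Function('J')(B) = Mul(2, Pow(Add(71, Mul(2, B)), -1), Add(-294, B)) (Function('J')(B) = Mul(2, Mul(Add(B, -294), Pow(Add(B, Add(B, 71)), -1))) = Mul(2, Mul(Add(-294, B), Pow(Add(B, Add(71, B)), -1))) = Mul(2, Mul(Add(-294, B), Pow(Add(71, Mul(2, B)), -1))) = Mul(2, Mul(Pow(Add(71, Mul(2, B)), -1), Add(-294, B))) = Mul(2, Pow(Add(71, Mul(2, B)), -1), Add(-294, B)))
Mul(Function('J')(-89), Pow(40239, -1)) = Mul(Mul(2, Pow(Add(71, Mul(2, -89)), -1), Add(-294, -89)), Pow(40239, -1)) = Mul(Mul(2, Pow(Add(71, -178), -1), -383), Rational(1, 40239)) = Mul(Mul(2, Pow(-107, -1), -383), Rational(1, 40239)) = Mul(Mul(2, Rational(-1, 107), -383), Rational(1, 40239)) = Mul(Rational(766, 107), Rational(1, 40239)) = Rational(766, 4305573)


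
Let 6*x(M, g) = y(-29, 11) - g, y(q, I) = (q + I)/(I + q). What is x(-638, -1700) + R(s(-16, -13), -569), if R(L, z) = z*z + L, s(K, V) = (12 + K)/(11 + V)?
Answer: 648093/2 ≈ 3.2405e+5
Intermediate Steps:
s(K, V) = (12 + K)/(11 + V)
y(q, I) = 1 (y(q, I) = (I + q)/(I + q) = 1)
R(L, z) = L + z² (R(L, z) = z² + L = L + z²)
x(M, g) = ⅙ - g/6 (x(M, g) = (1 - g)/6 = ⅙ - g/6)
x(-638, -1700) + R(s(-16, -13), -569) = (⅙ - ⅙*(-1700)) + ((12 - 16)/(11 - 13) + (-569)²) = (⅙ + 850/3) + (-4/(-2) + 323761) = 567/2 + (-½*(-4) + 323761) = 567/2 + (2 + 323761) = 567/2 + 323763 = 648093/2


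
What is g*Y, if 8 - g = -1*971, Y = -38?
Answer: -37202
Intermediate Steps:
g = 979 (g = 8 - (-1)*971 = 8 - 1*(-971) = 8 + 971 = 979)
g*Y = 979*(-38) = -37202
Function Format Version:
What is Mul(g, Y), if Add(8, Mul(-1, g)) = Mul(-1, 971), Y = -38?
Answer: -37202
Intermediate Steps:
g = 979 (g = Add(8, Mul(-1, Mul(-1, 971))) = Add(8, Mul(-1, -971)) = Add(8, 971) = 979)
Mul(g, Y) = Mul(979, -38) = -37202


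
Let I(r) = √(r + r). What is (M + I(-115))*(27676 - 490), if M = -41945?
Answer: -1140316770 + 27186*I*√230 ≈ -1.1403e+9 + 4.123e+5*I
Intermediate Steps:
I(r) = √2*√r (I(r) = √(2*r) = √2*√r)
(M + I(-115))*(27676 - 490) = (-41945 + √2*√(-115))*(27676 - 490) = (-41945 + √2*(I*√115))*27186 = (-41945 + I*√230)*27186 = -1140316770 + 27186*I*√230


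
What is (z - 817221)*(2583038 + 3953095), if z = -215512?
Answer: -6750080241489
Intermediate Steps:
(z - 817221)*(2583038 + 3953095) = (-215512 - 817221)*(2583038 + 3953095) = -1032733*6536133 = -6750080241489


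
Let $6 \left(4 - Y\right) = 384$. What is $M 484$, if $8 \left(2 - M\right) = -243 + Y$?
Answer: $\frac{38599}{2} \approx 19300.0$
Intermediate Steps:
$Y = -60$ ($Y = 4 - 64 = -60$)
$M = \frac{319}{8}$ ($M = 2 - \frac{-243 - 60}{8} = 2 - - \frac{303}{8} = 2 + \frac{303}{8} = \frac{319}{8} \approx 39.875$)
$M 484 = \frac{319}{8} \cdot 484 = \frac{38599}{2}$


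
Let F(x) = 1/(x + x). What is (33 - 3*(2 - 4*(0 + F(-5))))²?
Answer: 16641/25 ≈ 665.64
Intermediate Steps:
F(x) = 1/(2*x)
(33 - 3*(2 - 4*(0 + F(-5))))² = (33 - 3*(2 - 4*(0 + (½)/(-5))))² = (33 - 3*(2 - 4*(0 + (½)*(-⅕))))² = (33 - 3*(2 - 4*(0 - ⅒)))² = (33 - 3*(2 - 4*(-⅒)))² = (33 - 3*(2 + ⅖))² = (33 - 3*12/5)² = (33 - 36/5)² = (129/5)² = 16641/25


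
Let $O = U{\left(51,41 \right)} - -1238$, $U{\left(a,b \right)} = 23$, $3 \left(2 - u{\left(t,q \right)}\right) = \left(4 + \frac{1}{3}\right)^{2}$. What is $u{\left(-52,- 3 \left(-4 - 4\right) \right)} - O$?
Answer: $- \frac{34162}{27} \approx -1265.3$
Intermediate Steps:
$u{\left(t,q \right)} = - \frac{115}{27}$ ($u{\left(t,q \right)} = 2 - \frac{\left(4 + \frac{1}{3}\right)^{2}}{3} = 2 - \frac{\left(\frac{13}{3}\right)^{2}}{3} = 2 - \frac{169}{27} = - \frac{115}{27}$)
$O = 1261$ ($O = 23 - -1238 = 23 + 1238 = 1261$)
$u{\left(-52,- 3 \left(-4 - 4\right) \right)} - O = - \frac{115}{27} - 1261 = - \frac{34162}{27}$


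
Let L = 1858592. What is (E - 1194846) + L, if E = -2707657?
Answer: -2043911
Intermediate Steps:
(E - 1194846) + L = (-2707657 - 1194846) + 1858592 = -3902503 + 1858592 = -2043911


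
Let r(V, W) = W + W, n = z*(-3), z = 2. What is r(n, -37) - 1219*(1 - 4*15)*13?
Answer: 934899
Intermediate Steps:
n = -6 (n = 2*(-3) = -6)
r(V, W) = 2*W
r(n, -37) - 1219*(1 - 4*15)*13 = 2*(-37) - 1219*(1 - 4*15)*13 = -74 - 1219*(1 - 60)*13 = -74 - (-71921)*13 = -74 - 1219*(-767) = -74 + 934973 = 934899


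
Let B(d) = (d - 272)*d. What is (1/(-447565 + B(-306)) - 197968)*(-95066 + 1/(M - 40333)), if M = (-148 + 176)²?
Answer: 201483351398446973795/10705795653 ≈ 1.8820e+10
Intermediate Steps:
M = 784 (M = 28² = 784)
B(d) = d*(-272 + d) (B(d) = (-272 + d)*d = d*(-272 + d))
(1/(-447565 + B(-306)) - 197968)*(-95066 + 1/(M - 40333)) = (1/(-447565 - 306*(-272 - 306)) - 197968)*(-95066 + 1/(784 - 40333)) = (1/(-447565 - 306*(-578)) - 197968)*(-95066 + 1/(-39549)) = (1/(-447565 + 176868) - 197968)*(-95066 - 1/39549) = (1/(-270697) - 197968)*(-3759765235/39549) = (-1/270697 - 197968)*(-3759765235/39549) = -53589343697/270697*(-3759765235/39549) = 201483351398446973795/10705795653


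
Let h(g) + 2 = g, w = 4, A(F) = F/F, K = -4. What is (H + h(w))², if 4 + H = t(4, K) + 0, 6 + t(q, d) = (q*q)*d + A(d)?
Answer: 5041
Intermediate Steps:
A(F) = 1
t(q, d) = -5 + d*q² (t(q, d) = -6 + ((q*q)*d + 1) = -6 + (q²*d + 1) = -6 + (d*q² + 1) = -6 + (1 + d*q²) = -5 + d*q²)
h(g) = -2 + g
H = -73 (H = -4 + ((-5 - 4*4²) + 0) = -4 + ((-5 - 4*16) + 0) = -4 + ((-5 - 64) + 0) = -4 + (-69 + 0) = -4 - 69 = -73)
(H + h(w))² = (-73 + (-2 + 4))² = (-73 + 2)² = (-71)² = 5041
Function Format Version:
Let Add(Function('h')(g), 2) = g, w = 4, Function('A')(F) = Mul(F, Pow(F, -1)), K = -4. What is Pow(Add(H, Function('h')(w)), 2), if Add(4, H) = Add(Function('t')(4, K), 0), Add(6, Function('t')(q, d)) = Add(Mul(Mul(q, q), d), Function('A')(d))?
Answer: 5041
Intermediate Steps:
Function('A')(F) = 1
Function('t')(q, d) = Add(-5, Mul(d, Pow(q, 2))) (Function('t')(q, d) = Add(-6, Add(Mul(Mul(q, q), d), 1)) = Add(-6, Add(Mul(Pow(q, 2), d), 1)) = Add(-6, Add(Mul(d, Pow(q, 2)), 1)) = Add(-6, Add(1, Mul(d, Pow(q, 2)))) = Add(-5, Mul(d, Pow(q, 2))))
Function('h')(g) = Add(-2, g)
H = -73 (H = Add(-4, Add(Add(-5, Mul(-4, Pow(4, 2))), 0)) = Add(-4, Add(Add(-5, Mul(-4, 16)), 0)) = Add(-4, Add(Add(-5, -64), 0)) = Add(-4, Add(-69, 0)) = Add(-4, -69) = -73)
Pow(Add(H, Function('h')(w)), 2) = Pow(Add(-73, Add(-2, 4)), 2) = Pow(Add(-73, 2), 2) = Pow(-71, 2) = 5041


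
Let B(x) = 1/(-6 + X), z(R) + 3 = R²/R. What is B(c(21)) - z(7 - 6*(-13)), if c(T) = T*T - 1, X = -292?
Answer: -24437/298 ≈ -82.003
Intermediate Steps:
z(R) = -3 + R (z(R) = -3 + R²/R = -3 + R)
c(T) = -1 + T² (c(T) = T² - 1 = -1 + T²)
B(x) = -1/298 (B(x) = 1/(-6 - 292) = 1/(-298) = -1/298)
B(c(21)) - z(7 - 6*(-13)) = -1/298 - (-3 + (7 - 6*(-13))) = -1/298 - (-3 + (7 + 78)) = -1/298 - (-3 + 85) = -1/298 - 1*82 = -1/298 - 82 = -24437/298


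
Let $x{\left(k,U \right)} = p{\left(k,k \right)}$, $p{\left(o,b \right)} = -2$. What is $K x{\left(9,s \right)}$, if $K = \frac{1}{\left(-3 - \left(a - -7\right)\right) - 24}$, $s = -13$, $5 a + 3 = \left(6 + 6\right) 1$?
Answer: $\frac{10}{179} \approx 0.055866$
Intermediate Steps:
$a = \frac{9}{5}$ ($a = - \frac{3}{5} + \frac{\left(6 + 6\right) 1}{5} = - \frac{3}{5} + \frac{12 \cdot 1}{5} = - \frac{3}{5} + \frac{1}{5} \cdot 12 = - \frac{3}{5} + \frac{12}{5} = \frac{9}{5} \approx 1.8$)
$x{\left(k,U \right)} = -2$
$K = - \frac{5}{179}$ ($K = \frac{1}{\left(-3 - \left(\frac{9}{5} - -7\right)\right) - 24} = \frac{1}{\left(-3 - \left(\frac{9}{5} + 7\right)\right) - 24} = \frac{1}{\left(-3 - \frac{44}{5}\right) - 24} = \frac{1}{- \frac{59}{5} - 24} = \frac{1}{- \frac{179}{5}} = - \frac{5}{179} \approx -0.027933$)
$K x{\left(9,s \right)} = \left(- \frac{5}{179}\right) \left(-2\right) = \frac{10}{179}$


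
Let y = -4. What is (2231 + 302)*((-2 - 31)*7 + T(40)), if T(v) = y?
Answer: -595255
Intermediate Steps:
T(v) = -4
(2231 + 302)*((-2 - 31)*7 + T(40)) = (2231 + 302)*((-2 - 31)*7 - 4) = 2533*(-33*7 - 4) = 2533*(-231 - 4) = 2533*(-235) = -595255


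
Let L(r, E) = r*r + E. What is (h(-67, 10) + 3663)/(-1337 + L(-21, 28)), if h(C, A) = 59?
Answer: -1861/434 ≈ -4.2880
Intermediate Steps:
L(r, E) = E + r² (L(r, E) = r² + E = E + r²)
(h(-67, 10) + 3663)/(-1337 + L(-21, 28)) = (59 + 3663)/(-1337 + (28 + (-21)²)) = 3722/(-1337 + (28 + 441)) = 3722/(-1337 + 469) = 3722/(-868) = 3722*(-1/868) = -1861/434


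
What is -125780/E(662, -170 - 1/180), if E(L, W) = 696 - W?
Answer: -22640400/155881 ≈ -145.24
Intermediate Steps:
-125780/E(662, -170 - 1/180) = -125780/(696 - (-170 - 1/180)) = -125780/(696 - 1*(-30601/180)) = -125780/(696 + 30601/180) = -125780/155881/180 = -125780*180/155881 = -22640400/155881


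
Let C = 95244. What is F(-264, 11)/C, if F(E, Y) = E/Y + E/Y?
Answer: -4/7937 ≈ -0.00050397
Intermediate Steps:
F(E, Y) = 2*E/Y
F(-264, 11)/C = (2*(-264)/11)/95244 = (2*(-264)*(1/11))*(1/95244) = -48*1/95244 = -4/7937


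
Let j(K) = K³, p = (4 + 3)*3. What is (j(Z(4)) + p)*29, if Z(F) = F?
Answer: 2465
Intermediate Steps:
p = 21 (p = 7*3 = 21)
(j(Z(4)) + p)*29 = (4³ + 21)*29 = (64 + 21)*29 = 85*29 = 2465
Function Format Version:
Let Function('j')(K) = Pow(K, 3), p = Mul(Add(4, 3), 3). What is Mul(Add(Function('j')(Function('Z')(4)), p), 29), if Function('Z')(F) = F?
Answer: 2465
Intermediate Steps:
p = 21 (p = Mul(7, 3) = 21)
Mul(Add(Function('j')(Function('Z')(4)), p), 29) = Mul(Add(Pow(4, 3), 21), 29) = Mul(Add(64, 21), 29) = Mul(85, 29) = 2465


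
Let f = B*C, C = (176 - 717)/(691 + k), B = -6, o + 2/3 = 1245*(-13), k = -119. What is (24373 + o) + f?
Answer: 7029601/858 ≈ 8193.0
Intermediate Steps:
o = -48557/3 (o = -⅔ + 1245*(-13) = -⅔ - 16185 = -48557/3 ≈ -16186.)
C = -541/572 (C = (176 - 717)/(691 - 119) = -541/572 ≈ -0.94580)
f = 1623/286 (f = -6*(-541/572) = 1623/286 ≈ 5.6748)
(24373 + o) + f = (24373 - 48557/3) + 1623/286 = 24562/3 + 1623/286 = 7029601/858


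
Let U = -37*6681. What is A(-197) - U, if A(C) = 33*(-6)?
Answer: 246999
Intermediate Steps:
U = -247197
A(C) = -198
A(-197) - U = -198 - 1*(-247197) = -198 + 247197 = 246999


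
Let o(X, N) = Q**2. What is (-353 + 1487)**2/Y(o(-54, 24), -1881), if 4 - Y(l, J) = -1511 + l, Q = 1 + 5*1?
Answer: 428652/493 ≈ 869.48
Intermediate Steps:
Q = 6 (Q = 1 + 5 = 6)
o(X, N) = 36 (o(X, N) = 6**2 = 36)
Y(l, J) = 1515 - l (Y(l, J) = 4 - (-1511 + l) = 4 + (1511 - l) = 1515 - l)
(-353 + 1487)**2/Y(o(-54, 24), -1881) = (-353 + 1487)**2/(1515 - 1*36) = 1134**2/(1515 - 36) = 1285956/1479 = 1285956*(1/1479) = 428652/493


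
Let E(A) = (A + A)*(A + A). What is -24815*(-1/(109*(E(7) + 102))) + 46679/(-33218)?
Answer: -172980652/269746769 ≈ -0.64127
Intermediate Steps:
E(A) = 4*A² (E(A) = (2*A)*(2*A) = 4*A²)
-24815*(-1/(109*(E(7) + 102))) + 46679/(-33218) = -24815*(-1/(109*(4*7² + 102))) + 46679/(-33218) = -24815*(-1/(109*(4*49 + 102))) + 46679*(-1/33218) = -24815*(-1/(109*(196 + 102))) - 46679/33218 = -24815/((-109*298)) - 46679/33218 = -24815/(-32482) - 46679/33218 = -24815*(-1/32482) - 46679/33218 = 24815/32482 - 46679/33218 = -172980652/269746769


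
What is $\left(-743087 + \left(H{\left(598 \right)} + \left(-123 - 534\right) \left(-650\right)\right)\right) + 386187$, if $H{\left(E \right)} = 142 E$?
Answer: $155066$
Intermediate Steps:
$\left(-743087 + \left(H{\left(598 \right)} + \left(-123 - 534\right) \left(-650\right)\right)\right) + 386187 = \left(-743087 + \left(142 \cdot 598 + \left(-123 - 534\right) \left(-650\right)\right)\right) + 386187 = \left(-743087 + \left(84916 - -427050\right)\right) + 386187 = \left(-743087 + \left(84916 + 427050\right)\right) + 386187 = \left(-743087 + 511966\right) + 386187 = -231121 + 386187 = 155066$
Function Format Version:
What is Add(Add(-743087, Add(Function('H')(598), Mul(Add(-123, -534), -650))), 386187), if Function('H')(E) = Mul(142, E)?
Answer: 155066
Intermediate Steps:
Add(Add(-743087, Add(Function('H')(598), Mul(Add(-123, -534), -650))), 386187) = Add(Add(-743087, Add(Mul(142, 598), Mul(Add(-123, -534), -650))), 386187) = Add(Add(-743087, Add(84916, Mul(-657, -650))), 386187) = Add(Add(-743087, Add(84916, 427050)), 386187) = Add(Add(-743087, 511966), 386187) = Add(-231121, 386187) = 155066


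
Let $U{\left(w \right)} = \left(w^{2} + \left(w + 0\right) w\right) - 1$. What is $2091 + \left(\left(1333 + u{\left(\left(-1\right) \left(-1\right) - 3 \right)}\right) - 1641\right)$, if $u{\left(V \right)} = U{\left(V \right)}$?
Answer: $1790$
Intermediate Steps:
$U{\left(w \right)} = -1 + 2 w^{2}$ ($U{\left(w \right)} = \left(w^{2} + w w\right) - 1 = \left(w^{2} + w^{2}\right) - 1 = 2 w^{2} - 1 = -1 + 2 w^{2}$)
$u{\left(V \right)} = -1 + 2 V^{2}$
$2091 + \left(\left(1333 + u{\left(\left(-1\right) \left(-1\right) - 3 \right)}\right) - 1641\right) = 2091 - \left(309 - 2 \left(\left(-1\right) \left(-1\right) - 3\right)^{2}\right) = 2091 - \left(309 - 2 \left(1 - 3\right)^{2}\right) = 2091 + \left(\left(1333 - \left(1 - 2 \left(-2\right)^{2}\right)\right) - 1641\right) = 2091 + \left(\left(1333 + \left(-1 + 2 \cdot 4\right)\right) - 1641\right) = 2091 + \left(\left(1333 + \left(-1 + 8\right)\right) - 1641\right) = 2091 + \left(\left(1333 + 7\right) - 1641\right) = 2091 + \left(1340 - 1641\right) = 2091 - 301 = 1790$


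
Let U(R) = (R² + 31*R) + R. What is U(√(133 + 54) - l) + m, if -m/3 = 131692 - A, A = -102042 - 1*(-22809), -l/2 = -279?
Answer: -339080 - 1084*√187 ≈ -3.5390e+5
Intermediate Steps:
l = 558 (l = -2*(-279) = 558)
A = -79233 (A = -102042 + 22809 = -79233)
m = -632775 (m = -3*(131692 - 1*(-79233)) = -3*(131692 + 79233) = -3*210925 = -632775)
U(R) = R² + 32*R
U(√(133 + 54) - l) + m = (√(133 + 54) - 1*558)*(32 + (√(133 + 54) - 1*558)) - 632775 = (√187 - 558)*(32 + (√187 - 558)) - 632775 = (-558 + √187)*(32 + (-558 + √187)) - 632775 = (-558 + √187)*(-526 + √187) - 632775 = -632775 + (-558 + √187)*(-526 + √187)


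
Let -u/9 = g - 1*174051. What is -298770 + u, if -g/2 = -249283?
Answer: -3219405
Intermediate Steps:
g = 498566 (g = -2*(-249283) = 498566)
u = -2920635 (u = -9*(498566 - 1*174051) = -9*(498566 - 174051) = -9*324515 = -2920635)
-298770 + u = -298770 - 2920635 = -3219405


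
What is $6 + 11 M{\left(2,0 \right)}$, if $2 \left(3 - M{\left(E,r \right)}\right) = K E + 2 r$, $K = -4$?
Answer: $83$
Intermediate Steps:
$M{\left(E,r \right)} = 3 - r + 2 E$ ($M{\left(E,r \right)} = 3 - \frac{- 4 E + 2 r}{2} = 3 + \left(- r + 2 E\right) = 3 - r + 2 E$)
$6 + 11 M{\left(2,0 \right)} = 6 + 11 \left(3 - 0 + 2 \cdot 2\right) = 6 + 11 \left(3 + 0 + 4\right) = 6 + 11 \cdot 7 = 6 + 77 = 83$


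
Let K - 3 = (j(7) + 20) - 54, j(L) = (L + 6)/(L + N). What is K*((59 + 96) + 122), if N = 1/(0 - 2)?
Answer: -8033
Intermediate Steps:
N = -½ (N = 1/(-2) = -½ ≈ -0.50000)
j(L) = (6 + L)/(-½ + L) (j(L) = (L + 6)/(L - ½) = (6 + L)/(-½ + L))
K = -29 (K = 3 + ((2*(6 + 7)/(-1 + 2*7) + 20) - 54) = 3 + ((2*13/(-1 + 14) + 20) - 54) = 3 + ((2*13/13 + 20) - 54) = 3 + ((2*(1/13)*13 + 20) - 54) = 3 + ((2 + 20) - 54) = 3 + (22 - 54) = 3 - 32 = -29)
K*((59 + 96) + 122) = -29*((59 + 96) + 122) = -29*(155 + 122) = -29*277 = -8033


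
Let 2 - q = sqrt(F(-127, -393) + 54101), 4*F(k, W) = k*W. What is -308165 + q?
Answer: -308163 - 7*sqrt(5435)/2 ≈ -3.0842e+5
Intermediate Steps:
F(k, W) = W*k/4 (F(k, W) = (k*W)/4 = (W*k)/4 = W*k/4)
q = 2 - 7*sqrt(5435)/2 (q = 2 - sqrt((1/4)*(-393)*(-127) + 54101) = 2 - sqrt(49911/4 + 54101) = 2 - sqrt(266315/4) = 2 - 7*sqrt(5435)/2 ≈ -256.03)
-308165 + q = -308165 + (2 - 7*sqrt(5435)/2) = -308163 - 7*sqrt(5435)/2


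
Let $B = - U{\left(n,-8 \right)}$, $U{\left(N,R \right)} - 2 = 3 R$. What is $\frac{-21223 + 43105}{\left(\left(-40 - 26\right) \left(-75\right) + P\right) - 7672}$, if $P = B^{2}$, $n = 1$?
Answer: $- \frac{3647}{373} \approx -9.7775$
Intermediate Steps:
$U{\left(N,R \right)} = 2 + 3 R$
$B = 22$ ($B = - (2 + 3 \left(-8\right)) = - (2 - 24) = \left(-1\right) \left(-22\right) = 22$)
$P = 484$ ($P = 22^{2} = 484$)
$\frac{-21223 + 43105}{\left(\left(-40 - 26\right) \left(-75\right) + P\right) - 7672} = \frac{-21223 + 43105}{\left(\left(-40 - 26\right) \left(-75\right) + 484\right) - 7672} = \frac{21882}{\left(\left(-66\right) \left(-75\right) + 484\right) - 7672} = \frac{21882}{\left(4950 + 484\right) - 7672} = \frac{21882}{5434 - 7672} = \frac{21882}{-2238} = 21882 \left(- \frac{1}{2238}\right) = - \frac{3647}{373}$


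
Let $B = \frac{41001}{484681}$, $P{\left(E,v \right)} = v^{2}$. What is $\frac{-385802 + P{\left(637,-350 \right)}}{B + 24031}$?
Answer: $- \frac{4908364487}{447977312} \approx -10.957$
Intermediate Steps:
$B = \frac{41001}{484681}$ ($B = 41001 \cdot \frac{1}{484681} = \frac{41001}{484681} \approx 0.084594$)
$\frac{-385802 + P{\left(637,-350 \right)}}{B + 24031} = \frac{-385802 + \left(-350\right)^{2}}{\frac{41001}{484681} + 24031} = \frac{-385802 + 122500}{\frac{11647410112}{484681}} = \left(-263302\right) \frac{484681}{11647410112} = - \frac{4908364487}{447977312}$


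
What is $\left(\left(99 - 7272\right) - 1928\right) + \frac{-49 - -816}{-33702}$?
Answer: $- \frac{306722669}{33702} \approx -9101.0$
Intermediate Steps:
$\left(\left(99 - 7272\right) - 1928\right) + \frac{-49 - -816}{-33702} = \left(-7173 - 1928\right) + \left(-49 + 816\right) \left(- \frac{1}{33702}\right) = -9101 + 767 \left(- \frac{1}{33702}\right) = -9101 - \frac{767}{33702} = - \frac{306722669}{33702}$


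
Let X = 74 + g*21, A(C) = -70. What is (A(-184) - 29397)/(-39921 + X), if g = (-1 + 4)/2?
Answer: 58934/79631 ≈ 0.74009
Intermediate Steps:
g = 3/2 (g = 3*(1/2) = 3/2 ≈ 1.5000)
X = 211/2 (X = 74 + (3/2)*21 = 74 + 63/2 = 211/2 ≈ 105.50)
(A(-184) - 29397)/(-39921 + X) = (-70 - 29397)/(-39921 + 211/2) = -29467/(-79631/2) = -29467*(-2/79631) = 58934/79631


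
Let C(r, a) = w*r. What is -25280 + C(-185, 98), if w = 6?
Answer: -26390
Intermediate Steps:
C(r, a) = 6*r
-25280 + C(-185, 98) = -25280 + 6*(-185) = -25280 - 1110 = -26390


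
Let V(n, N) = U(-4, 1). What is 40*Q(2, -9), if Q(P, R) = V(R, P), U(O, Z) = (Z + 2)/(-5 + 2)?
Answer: -40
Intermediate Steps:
U(O, Z) = -⅔ - Z/3 (U(O, Z) = (2 + Z)/(-3) = (2 + Z)*(-⅓) = -⅔ - Z/3)
V(n, N) = -1 (V(n, N) = -⅔ - ⅓*1 = -⅔ - ⅓ = -1)
Q(P, R) = -1
40*Q(2, -9) = 40*(-1) = -40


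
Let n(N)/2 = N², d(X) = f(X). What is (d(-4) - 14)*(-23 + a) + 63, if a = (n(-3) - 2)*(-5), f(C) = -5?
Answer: 2020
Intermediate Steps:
d(X) = -5
n(N) = 2*N²
a = -80 (a = (2*(-3)² - 2)*(-5) = (2*9 - 2)*(-5) = (18 - 2)*(-5) = 16*(-5) = -80)
(d(-4) - 14)*(-23 + a) + 63 = (-5 - 14)*(-23 - 80) + 63 = -19*(-103) + 63 = 1957 + 63 = 2020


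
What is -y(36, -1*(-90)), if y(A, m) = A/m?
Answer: -⅖ ≈ -0.40000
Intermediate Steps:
-y(36, -1*(-90)) = -36/((-1*(-90))) = -36/90 = -1*⅖ = -⅖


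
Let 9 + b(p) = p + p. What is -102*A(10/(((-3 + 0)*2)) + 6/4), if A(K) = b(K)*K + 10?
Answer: -3536/3 ≈ -1178.7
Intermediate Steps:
b(p) = -9 + 2*p (b(p) = -9 + (p + p) = -9 + 2*p)
A(K) = 10 + K*(-9 + 2*K) (A(K) = (-9 + 2*K)*K + 10 = K*(-9 + 2*K) + 10 = 10 + K*(-9 + 2*K))
-102*A(10/(((-3 + 0)*2)) + 6/4) = -102*(10 + (10/(((-3 + 0)*2)) + 6/4)*(-9 + 2*(10/(((-3 + 0)*2)) + 6/4))) = -102*(10 + (10/((-3*2)) + 6*(1/4))*(-9 + 2*(10/((-3*2)) + 6*(1/4)))) = -102*(10 + (10/(-6) + 3/2)*(-9 + 2*(10/(-6) + 3/2))) = -102*(10 + (10*(-1/6) + 3/2)*(-9 + 2*(10*(-1/6) + 3/2))) = -102*(10 + (-5/3 + 3/2)*(-9 + 2*(-5/3 + 3/2))) = -102*(10 - (-9 + 2*(-1/6))/6) = -102*(10 - (-9 - 1/3)/6) = -102*(10 - 1/6*(-28/3)) = -102*(10 + 14/9) = -102*104/9 = -3536/3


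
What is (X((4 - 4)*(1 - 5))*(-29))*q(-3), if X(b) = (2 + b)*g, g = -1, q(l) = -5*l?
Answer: 870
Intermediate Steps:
X(b) = -2 - b (X(b) = (2 + b)*(-1) = -2 - b)
(X((4 - 4)*(1 - 5))*(-29))*q(-3) = ((-2 - (4 - 4)*(1 - 5))*(-29))*(-5*(-3)) = ((-2 - 0*(-4))*(-29))*15 = ((-2 - 1*0)*(-29))*15 = ((-2 + 0)*(-29))*15 = -2*(-29)*15 = 58*15 = 870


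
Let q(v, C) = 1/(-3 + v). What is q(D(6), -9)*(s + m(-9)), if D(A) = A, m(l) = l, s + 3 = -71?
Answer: -83/3 ≈ -27.667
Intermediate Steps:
s = -74 (s = -3 - 71 = -74)
q(D(6), -9)*(s + m(-9)) = (-74 - 9)/(-3 + 6) = -83/3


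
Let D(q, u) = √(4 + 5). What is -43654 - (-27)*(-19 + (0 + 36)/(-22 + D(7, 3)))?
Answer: -840145/19 ≈ -44218.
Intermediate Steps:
D(q, u) = 3 (D(q, u) = √9 = 3)
-43654 - (-27)*(-19 + (0 + 36)/(-22 + D(7, 3))) = -43654 - (-27)*(-19 + (0 + 36)/(-22 + 3)) = -43654 - (-27)*(-19 + 36/(-19)) = -43654 - (-27)*(-19 + 36*(-1/19)) = -43654 - (-27)*(-19 - 36/19) = -43654 - (-27)*(-397)/19 = -43654 - 1*10719/19 = -43654 - 10719/19 = -840145/19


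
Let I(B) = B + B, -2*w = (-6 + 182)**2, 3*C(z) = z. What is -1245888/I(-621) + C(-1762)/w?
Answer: 536028967/534336 ≈ 1003.2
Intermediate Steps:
C(z) = z/3
w = -15488 (w = -(-6 + 182)**2/2 = -1/2*176**2 = -1/2*30976 = -15488)
I(B) = 2*B
-1245888/I(-621) + C(-1762)/w = -1245888/(2*(-621)) + ((1/3)*(-1762))/(-15488) = -1245888/(-1242) - 1762/3*(-1/15488) = -1245888*(-1/1242) + 881/23232 = 23072/23 + 881/23232 = 536028967/534336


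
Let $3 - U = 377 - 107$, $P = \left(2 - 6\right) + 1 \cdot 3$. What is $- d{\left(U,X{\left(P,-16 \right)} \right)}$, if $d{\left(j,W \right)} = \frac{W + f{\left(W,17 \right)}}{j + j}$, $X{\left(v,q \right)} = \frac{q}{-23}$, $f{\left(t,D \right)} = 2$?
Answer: $\frac{31}{6141} \approx 0.005048$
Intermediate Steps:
$P = -1$ ($P = \left(2 - 6\right) + 3 = -4 + 3 = -1$)
$U = -267$ ($U = 3 - \left(377 - 107\right) = 3 - 270 = -267$)
$X{\left(v,q \right)} = - \frac{q}{23}$ ($X{\left(v,q \right)} = q \left(- \frac{1}{23}\right) = - \frac{q}{23}$)
$d{\left(j,W \right)} = \frac{2 + W}{2 j}$ ($d{\left(j,W \right)} = \frac{W + 2}{j + j} = \frac{2 + W}{2 j}$)
$- d{\left(U,X{\left(P,-16 \right)} \right)} = - \frac{2 - - \frac{16}{23}}{2 \left(-267\right)} = - \frac{\left(-1\right) \left(2 + \frac{16}{23}\right)}{2 \cdot 267} = - \frac{\left(-1\right) 62}{2 \cdot 267 \cdot 23} = \left(-1\right) \left(- \frac{31}{6141}\right) = \frac{31}{6141}$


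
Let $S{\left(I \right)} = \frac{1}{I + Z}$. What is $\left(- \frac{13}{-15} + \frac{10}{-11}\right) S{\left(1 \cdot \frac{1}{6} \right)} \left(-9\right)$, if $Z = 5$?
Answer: $\frac{126}{1705} \approx 0.0739$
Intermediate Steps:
$S{\left(I \right)} = \frac{1}{5 + I}$ ($S{\left(I \right)} = \frac{1}{I + 5} = \frac{1}{5 + I}$)
$\left(- \frac{13}{-15} + \frac{10}{-11}\right) S{\left(1 \cdot \frac{1}{6} \right)} \left(-9\right) = \frac{- \frac{13}{-15} + \frac{10}{-11}}{5 + 1 \cdot \frac{1}{6}} \left(-9\right) = \frac{\left(-13\right) \left(- \frac{1}{15}\right) + 10 \left(- \frac{1}{11}\right)}{5 + 1 \cdot \frac{1}{6}} \left(-9\right) = \frac{\frac{13}{15} - \frac{10}{11}}{5 + \frac{1}{6}} \left(-9\right) = - \frac{7}{165 \cdot \frac{31}{6}} \left(-9\right) = \left(- \frac{7}{165}\right) \frac{6}{31} \left(-9\right) = \left(- \frac{14}{1705}\right) \left(-9\right) = \frac{126}{1705}$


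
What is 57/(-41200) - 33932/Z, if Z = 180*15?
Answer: -13981523/1112400 ≈ -12.569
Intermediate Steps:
Z = 2700
57/(-41200) - 33932/Z = 57/(-41200) - 33932/2700 = 57*(-1/41200) - 33932*1/2700 = -57/41200 - 8483/675 = -13981523/1112400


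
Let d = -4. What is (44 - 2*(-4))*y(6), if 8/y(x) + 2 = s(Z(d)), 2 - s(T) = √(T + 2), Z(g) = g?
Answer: 208*I*√2 ≈ 294.16*I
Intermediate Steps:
s(T) = 2 - √(2 + T) (s(T) = 2 - √(T + 2) = 2 - √(2 + T))
y(x) = 4*I*√2 (y(x) = 8/(-2 + (2 - √(2 - 4))) = 8/(-2 + (2 - √(-2))) = 8/(-2 + (2 - I*√2)) = 8/((-I*√2)) = 8*(I*√2/2) = 4*I*√2)
(44 - 2*(-4))*y(6) = (44 - 2*(-4))*(4*I*√2) = (44 + 8)*(4*I*√2) = 52*(4*I*√2) = 208*I*√2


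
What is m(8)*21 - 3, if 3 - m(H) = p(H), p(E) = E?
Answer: -108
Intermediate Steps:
m(H) = 3 - H
m(8)*21 - 3 = (3 - 1*8)*21 - 3 = (3 - 8)*21 - 3 = -5*21 - 3 = -105 - 3 = -108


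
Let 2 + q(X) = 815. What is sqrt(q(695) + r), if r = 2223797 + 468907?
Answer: sqrt(2693517) ≈ 1641.2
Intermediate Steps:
r = 2692704
q(X) = 813 (q(X) = -2 + 815 = 813)
sqrt(q(695) + r) = sqrt(813 + 2692704) = sqrt(2693517)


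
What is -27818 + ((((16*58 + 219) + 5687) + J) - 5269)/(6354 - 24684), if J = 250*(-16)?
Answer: -101980301/3666 ≈ -27818.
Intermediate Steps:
J = -4000
-27818 + ((((16*58 + 219) + 5687) + J) - 5269)/(6354 - 24684) = -27818 + ((((16*58 + 219) + 5687) - 4000) - 5269)/(6354 - 24684) = -27818 + ((((928 + 219) + 5687) - 4000) - 5269)/(-18330) = -27818 + (((1147 + 5687) - 4000) - 5269)*(-1/18330) = -27818 + ((6834 - 4000) - 5269)*(-1/18330) = -27818 + (2834 - 5269)*(-1/18330) = -27818 - 2435*(-1/18330) = -27818 + 487/3666 = -101980301/3666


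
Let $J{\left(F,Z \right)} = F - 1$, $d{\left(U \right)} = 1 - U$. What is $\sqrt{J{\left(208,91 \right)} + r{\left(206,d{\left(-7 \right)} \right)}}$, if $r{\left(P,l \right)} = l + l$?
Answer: $\sqrt{223} \approx 14.933$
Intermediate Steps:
$r{\left(P,l \right)} = 2 l$
$J{\left(F,Z \right)} = -1 + F$ ($J{\left(F,Z \right)} = F - 1 = -1 + F$)
$\sqrt{J{\left(208,91 \right)} + r{\left(206,d{\left(-7 \right)} \right)}} = \sqrt{\left(-1 + 208\right) + 2 \left(1 - -7\right)} = \sqrt{207 + 2 \left(1 + 7\right)} = \sqrt{207 + 2 \cdot 8} = \sqrt{207 + 16} = \sqrt{223}$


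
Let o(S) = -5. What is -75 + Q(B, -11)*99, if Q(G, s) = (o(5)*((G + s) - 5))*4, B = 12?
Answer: 7845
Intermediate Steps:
Q(G, s) = 100 - 20*G - 20*s (Q(G, s) = -5*((G + s) - 5)*4 = -5*(-5 + G + s)*4 = (25 - 5*G - 5*s)*4 = 100 - 20*G - 20*s)
-75 + Q(B, -11)*99 = -75 + (100 - 20*12 - 20*(-11))*99 = -75 + (100 - 240 + 220)*99 = -75 + 80*99 = -75 + 7920 = 7845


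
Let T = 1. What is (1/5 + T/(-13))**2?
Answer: 64/4225 ≈ 0.015148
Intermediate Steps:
(1/5 + T/(-13))**2 = (1/5 + 1/(-13))**2 = (1/5 + 1*(-1/13))**2 = (1/5 - 1/13)**2 = (8/65)**2 = 64/4225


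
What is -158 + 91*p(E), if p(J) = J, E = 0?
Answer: -158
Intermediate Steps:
-158 + 91*p(E) = -158 + 91*0 = -158 + 0 = -158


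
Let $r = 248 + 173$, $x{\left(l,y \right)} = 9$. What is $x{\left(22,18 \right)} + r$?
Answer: $430$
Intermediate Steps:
$r = 421$
$x{\left(22,18 \right)} + r = 9 + 421 = 430$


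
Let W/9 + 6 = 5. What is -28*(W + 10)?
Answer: -28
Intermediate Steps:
W = -9 (W = -54 + 9*5 = -54 + 45 = -9)
-28*(W + 10) = -28*(-9 + 10) = -28*1 = -28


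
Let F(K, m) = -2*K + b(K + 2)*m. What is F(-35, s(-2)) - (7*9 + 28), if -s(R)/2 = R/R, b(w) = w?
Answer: 45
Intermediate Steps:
s(R) = -2 (s(R) = -2*R/R = -2*1 = -2)
F(K, m) = -2*K + m*(2 + K) (F(K, m) = -2*K + (K + 2)*m = -2*K + (2 + K)*m = -2*K + m*(2 + K))
F(-35, s(-2)) - (7*9 + 28) = (-2*(-35) - 2*(2 - 35)) - (7*9 + 28) = (70 - 2*(-33)) - (63 + 28) = (70 + 66) - 1*91 = 136 - 91 = 45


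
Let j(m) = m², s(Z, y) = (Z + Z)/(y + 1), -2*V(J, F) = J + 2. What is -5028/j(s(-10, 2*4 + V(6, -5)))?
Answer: -1257/4 ≈ -314.25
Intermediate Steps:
V(J, F) = -1 - J/2 (V(J, F) = -(J + 2)/2 = -(2 + J)/2 = -1 - J/2)
s(Z, y) = 2*Z/(1 + y) (s(Z, y) = (2*Z)/(1 + y) = 2*Z/(1 + y))
-5028/j(s(-10, 2*4 + V(6, -5))) = -5028*(1 + (2*4 + (-1 - ½*6)))²/400 = -5028*(1 + (8 + (-1 - 3)))²/400 = -5028*(1 + (8 - 4))²/400 = -5028*(1 + 4)²/400 = -5028/((2*(-10)/5)²) = -5028/((2*(-10)*(⅕))²) = -5028/((-4)²) = -5028/16 = -5028*1/16 = -1257/4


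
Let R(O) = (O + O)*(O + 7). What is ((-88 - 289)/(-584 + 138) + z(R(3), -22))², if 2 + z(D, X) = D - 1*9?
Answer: 494217361/198916 ≈ 2484.6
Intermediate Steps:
R(O) = 2*O*(7 + O) (R(O) = (2*O)*(7 + O) = 2*O*(7 + O))
z(D, X) = -11 + D (z(D, X) = -2 + (D - 1*9) = -2 + (D - 9) = -2 + (-9 + D) = -11 + D)
((-88 - 289)/(-584 + 138) + z(R(3), -22))² = ((-88 - 289)/(-584 + 138) + (-11 + 2*3*(7 + 3)))² = (-377/(-446) + (-11 + 2*3*10))² = (-377*(-1/446) + (-11 + 60))² = (377/446 + 49)² = (22231/446)² = 494217361/198916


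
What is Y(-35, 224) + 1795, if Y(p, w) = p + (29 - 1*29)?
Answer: 1760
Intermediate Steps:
Y(p, w) = p (Y(p, w) = p + (29 - 29) = p + 0 = p)
Y(-35, 224) + 1795 = -35 + 1795 = 1760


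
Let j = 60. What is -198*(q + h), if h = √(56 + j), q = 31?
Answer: -6138 - 396*√29 ≈ -8270.5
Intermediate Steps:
h = 2*√29 (h = √(56 + 60) = √116 = 2*√29 ≈ 10.770)
-198*(q + h) = -198*(31 + 2*√29) = -6138 - 396*√29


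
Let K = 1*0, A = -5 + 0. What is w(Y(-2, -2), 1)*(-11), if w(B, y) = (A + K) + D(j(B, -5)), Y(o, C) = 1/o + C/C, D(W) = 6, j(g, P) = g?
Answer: -11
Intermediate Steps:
A = -5
K = 0
Y(o, C) = 1 + 1/o (Y(o, C) = 1/o + 1 = 1 + 1/o)
w(B, y) = 1 (w(B, y) = (-5 + 0) + 6 = -5 + 6 = 1)
w(Y(-2, -2), 1)*(-11) = 1*(-11) = -11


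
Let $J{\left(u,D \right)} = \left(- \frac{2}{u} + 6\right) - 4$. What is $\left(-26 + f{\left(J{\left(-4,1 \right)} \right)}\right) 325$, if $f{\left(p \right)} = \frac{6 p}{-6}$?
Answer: $- \frac{18525}{2} \approx -9262.5$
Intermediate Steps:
$J{\left(u,D \right)} = 2 - \frac{2}{u}$ ($J{\left(u,D \right)} = \left(6 - \frac{2}{u}\right) - 4 = 2 - \frac{2}{u}$)
$f{\left(p \right)} = - p$ ($f{\left(p \right)} = 6 p \left(- \frac{1}{6}\right) = - p$)
$\left(-26 + f{\left(J{\left(-4,1 \right)} \right)}\right) 325 = \left(-26 - \left(2 - \frac{2}{-4}\right)\right) 325 = \left(-26 - \left(2 - - \frac{1}{2}\right)\right) 325 = \left(-26 - \left(2 + \frac{1}{2}\right)\right) 325 = \left(-26 - \frac{5}{2}\right) 325 = \left(- \frac{57}{2}\right) 325 = - \frac{18525}{2}$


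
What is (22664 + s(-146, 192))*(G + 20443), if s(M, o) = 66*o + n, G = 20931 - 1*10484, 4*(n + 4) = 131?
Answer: 2184834255/2 ≈ 1.0924e+9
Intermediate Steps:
n = 115/4 (n = -4 + (1/4)*131 = -4 + 131/4 = 115/4 ≈ 28.750)
G = 10447 (G = 20931 - 10484 = 10447)
s(M, o) = 115/4 + 66*o (s(M, o) = 66*o + 115/4 = 115/4 + 66*o)
(22664 + s(-146, 192))*(G + 20443) = (22664 + (115/4 + 66*192))*(10447 + 20443) = (22664 + (115/4 + 12672))*30890 = (22664 + 50803/4)*30890 = (141459/4)*30890 = 2184834255/2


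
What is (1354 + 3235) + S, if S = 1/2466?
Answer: 11316475/2466 ≈ 4589.0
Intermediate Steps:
S = 1/2466 ≈ 0.00040552
(1354 + 3235) + S = (1354 + 3235) + 1/2466 = 4589 + 1/2466 = 11316475/2466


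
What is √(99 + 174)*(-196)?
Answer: -196*√273 ≈ -3238.5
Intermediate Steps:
√(99 + 174)*(-196) = √273*(-196) = -196*√273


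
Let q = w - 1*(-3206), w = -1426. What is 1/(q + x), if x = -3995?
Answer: -1/2215 ≈ -0.00045147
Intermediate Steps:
q = 1780 (q = -1426 - 1*(-3206) = -1426 + 3206 = 1780)
1/(q + x) = 1/(1780 - 3995) = 1/(-2215) = -1/2215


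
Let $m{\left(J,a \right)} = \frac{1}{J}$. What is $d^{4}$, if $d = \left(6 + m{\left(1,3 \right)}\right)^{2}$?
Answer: $5764801$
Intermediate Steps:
$d = 49$ ($d = \left(6 + 1^{-1}\right)^{2} = \left(6 + 1\right)^{2} = 7^{2} = 49$)
$d^{4} = 49^{4} = 5764801$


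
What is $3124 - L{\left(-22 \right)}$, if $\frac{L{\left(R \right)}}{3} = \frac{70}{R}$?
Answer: $\frac{34469}{11} \approx 3133.5$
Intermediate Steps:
$L{\left(R \right)} = \frac{210}{R}$ ($L{\left(R \right)} = 3 \frac{70}{R} = \frac{210}{R}$)
$3124 - L{\left(-22 \right)} = 3124 - \frac{210}{-22} = 3124 - 210 \left(- \frac{1}{22}\right) = 3124 - - \frac{105}{11} = 3124 + \frac{105}{11} = \frac{34469}{11}$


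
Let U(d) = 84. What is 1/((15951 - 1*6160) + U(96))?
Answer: 1/9875 ≈ 0.00010127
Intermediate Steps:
1/((15951 - 1*6160) + U(96)) = 1/((15951 - 1*6160) + 84) = 1/((15951 - 6160) + 84) = 1/(9791 + 84) = 1/9875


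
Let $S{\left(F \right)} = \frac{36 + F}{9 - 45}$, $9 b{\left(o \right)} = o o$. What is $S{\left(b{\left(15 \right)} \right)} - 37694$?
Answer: $- \frac{1357045}{36} \approx -37696.0$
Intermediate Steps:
$b{\left(o \right)} = \frac{o^{2}}{9}$ ($b{\left(o \right)} = \frac{o o}{9} = \frac{o^{2}}{9}$)
$S{\left(F \right)} = -1 - \frac{F}{36}$ ($S{\left(F \right)} = \frac{36 + F}{-36} = \left(36 + F\right) \left(- \frac{1}{36}\right) = -1 - \frac{F}{36}$)
$S{\left(b{\left(15 \right)} \right)} - 37694 = \left(-1 - \frac{\frac{1}{9} \cdot 15^{2}}{36}\right) - 37694 = \left(-1 - \frac{\frac{1}{9} \cdot 225}{36}\right) - 37694 = \left(-1 - \frac{25}{36}\right) - 37694 = - \frac{61}{36} - 37694 = - \frac{1357045}{36}$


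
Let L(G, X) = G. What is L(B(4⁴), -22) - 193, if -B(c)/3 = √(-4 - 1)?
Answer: -193 - 3*I*√5 ≈ -193.0 - 6.7082*I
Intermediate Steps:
B(c) = -3*I*√5 (B(c) = -3*√(-4 - 1) = -3*I*√5)
L(B(4⁴), -22) - 193 = -3*I*√5 - 193 = -193 - 3*I*√5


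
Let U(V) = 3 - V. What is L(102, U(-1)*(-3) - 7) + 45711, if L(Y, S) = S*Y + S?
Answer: 43754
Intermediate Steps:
L(Y, S) = S + S*Y
L(102, U(-1)*(-3) - 7) + 45711 = ((3 - 1*(-1))*(-3) - 7)*(1 + 102) + 45711 = ((3 + 1)*(-3) - 7)*103 + 45711 = (4*(-3) - 7)*103 + 45711 = (-12 - 7)*103 + 45711 = -19*103 + 45711 = -1957 + 45711 = 43754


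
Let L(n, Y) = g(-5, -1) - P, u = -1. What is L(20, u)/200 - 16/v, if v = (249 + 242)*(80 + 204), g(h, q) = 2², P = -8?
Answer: 104383/1743050 ≈ 0.059885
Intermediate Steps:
g(h, q) = 4
L(n, Y) = 12 (L(n, Y) = 4 - 1*(-8) = 4 + 8 = 12)
v = 139444 (v = 491*284 = 139444)
L(20, u)/200 - 16/v = 12/200 - 16/139444 = 12*(1/200) - 16*1/139444 = 3/50 - 4/34861 = 104383/1743050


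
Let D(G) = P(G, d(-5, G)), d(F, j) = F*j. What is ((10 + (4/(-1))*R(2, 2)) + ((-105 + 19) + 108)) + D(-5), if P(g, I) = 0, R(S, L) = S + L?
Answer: 16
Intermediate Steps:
R(S, L) = L + S
D(G) = 0
((10 + (4/(-1))*R(2, 2)) + ((-105 + 19) + 108)) + D(-5) = ((10 + (4/(-1))*(2 + 2)) + ((-105 + 19) + 108)) + 0 = ((10 + (4*(-1))*4) + (-86 + 108)) + 0 = ((10 - 4*4) + 22) + 0 = ((10 - 16) + 22) + 0 = (-6 + 22) + 0 = 16 + 0 = 16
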